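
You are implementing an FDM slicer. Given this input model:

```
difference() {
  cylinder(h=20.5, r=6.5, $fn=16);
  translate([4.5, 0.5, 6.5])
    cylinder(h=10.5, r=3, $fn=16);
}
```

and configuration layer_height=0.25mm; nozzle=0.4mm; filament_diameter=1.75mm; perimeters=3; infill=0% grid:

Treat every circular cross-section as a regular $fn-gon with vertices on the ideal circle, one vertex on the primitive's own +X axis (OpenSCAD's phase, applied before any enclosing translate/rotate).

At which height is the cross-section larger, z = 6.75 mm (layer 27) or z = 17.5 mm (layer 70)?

Layer 27 (z = 6.75): the cylinder: section is a regular 16-gon, circumradius r=6.5 (area = (16/2)·6.500²·sin(360°/16) = 129.35 mm²); the r=3 cylinder at (4.5, 0.5) contributes a regular 16-gon of circumradius 3 (area = (16/2)·3.000²·sin(360°/16) = 27.55 mm²); Subtracting the remaining from the first: starting from the r=6.5 cylinder (129.35 mm²), the r=3 cylinder at (4.5, 0.5) partially overlaps it — only the 23.34 mm² overlap (of its 27.55 mm²) is removed, clipping the outline — area = 106.01 mm². So its area = 106.01 mm². Layer 70 (z = 17.5): the cylinder: section is a regular 16-gon, circumradius r=6.5 (area = (16/2)·6.500²·sin(360°/16) = 129.35 mm²); the cylinder at (4.5, 0.5) is absent (z outside [6.5, 17]); Taking the first minus the rest: none of the subtracted shapes is present at this height, so the r=6.5 cylinder is unchanged — area = 129.35 mm². So its area = 129.35 mm². Layer 70 is larger (129.35 vs 106.01 mm²).

layer 70 (z = 17.5 mm)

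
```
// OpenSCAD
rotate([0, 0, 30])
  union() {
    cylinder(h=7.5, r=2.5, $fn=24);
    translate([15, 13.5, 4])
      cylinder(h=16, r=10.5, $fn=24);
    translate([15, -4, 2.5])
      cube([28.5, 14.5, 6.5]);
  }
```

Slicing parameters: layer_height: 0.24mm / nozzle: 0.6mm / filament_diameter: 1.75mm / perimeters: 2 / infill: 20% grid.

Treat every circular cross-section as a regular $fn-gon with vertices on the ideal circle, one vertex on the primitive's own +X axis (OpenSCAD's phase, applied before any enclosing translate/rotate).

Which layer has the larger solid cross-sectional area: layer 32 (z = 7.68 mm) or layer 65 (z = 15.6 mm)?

layer 32 (z = 7.68 mm)

Layer 32 (z = 7.68): the cylinder is not intersected at this z (z outside [0, 7.5]); the r=10.5 cylinder at (15, 13.5) gives a regular 24-gon of circumradius 10.5 (constant along its height) (area = (24/2)·10.500²·sin(360°/24) = 342.42 mm²); the 28.5×14.5 cube at (15, -4) contributes its full rectangle (area 413.25 mm²); Merging all regions: the regions partially overlap — summed areas 755.67 mm² minus the doubly-counted overlap 54.71 mm² gives 700.96 mm² — area = 700.96 mm²; (rotated 30° about Z; rotation is an isometry so areas/perimeters/island counts are preserved). So its area = 700.96 mm². Layer 65 (z = 15.6): the cylinder does not reach this height (z outside [0, 7.5]); the r=10.5 cylinder at (15, 13.5) contributes a regular 24-gon of circumradius 10.5 (area = (24/2)·10.500²·sin(360°/24) = 342.42 mm²); the cube at (15, -4) does not reach this height (z outside [2.5, 9]); Taking the union: only the r=10.5 cylinder at (15, 13.5) is present, so the union is just that shape — area = 342.42 mm²; (rotated 30° about Z; rotation is an isometry so areas/perimeters/island counts are preserved). So its area = 342.42 mm². Layer 32 is larger (700.96 vs 342.42 mm²).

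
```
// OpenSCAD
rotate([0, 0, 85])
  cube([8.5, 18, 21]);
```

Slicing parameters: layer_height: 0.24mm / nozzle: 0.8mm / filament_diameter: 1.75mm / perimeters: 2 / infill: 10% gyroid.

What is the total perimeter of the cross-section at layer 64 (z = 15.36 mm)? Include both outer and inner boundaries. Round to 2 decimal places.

At z = 15.36 mm: the cube (footprint 8.5×18) is included at this height (perimeter 53.00 mm); (whole slice rotated 85° about Z — lengths, areas and connectivity unchanged). Overall, the cross-section is a single solid region. Total boundary length (outer) = 53.00 mm.

53.00 mm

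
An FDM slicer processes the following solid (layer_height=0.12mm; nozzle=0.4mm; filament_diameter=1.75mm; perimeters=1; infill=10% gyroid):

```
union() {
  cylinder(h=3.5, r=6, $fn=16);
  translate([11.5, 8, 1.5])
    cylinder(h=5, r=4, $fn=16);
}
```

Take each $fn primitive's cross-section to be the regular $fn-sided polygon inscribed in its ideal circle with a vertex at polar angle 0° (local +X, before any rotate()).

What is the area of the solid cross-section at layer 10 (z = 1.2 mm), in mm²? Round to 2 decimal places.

110.21 mm²

At z = 1.2 mm: the cylinder: section is a regular 16-gon, circumradius r=6 (area = (16/2)·6.000²·sin(360°/16) = 110.21 mm²); the cylinder at (11.5, 8) is not intersected at this z (z outside [1.5, 6.5]); Taking the union: only the r=6 cylinder is present, so the union is just that shape — area = 110.21 mm². Overall, the cross-section is a single solid region. Net area = 110.21 mm².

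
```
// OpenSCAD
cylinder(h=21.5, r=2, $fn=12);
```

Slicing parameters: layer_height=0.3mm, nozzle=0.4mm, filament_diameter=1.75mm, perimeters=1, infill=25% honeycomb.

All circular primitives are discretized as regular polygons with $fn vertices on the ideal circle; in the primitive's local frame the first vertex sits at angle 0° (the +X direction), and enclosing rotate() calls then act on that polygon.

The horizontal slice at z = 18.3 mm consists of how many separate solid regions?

At z = 18.3 mm: the r=2 cylinder gives a regular 12-gon of circumradius 2 (constant along its height). The result has 1 disconnected region.

1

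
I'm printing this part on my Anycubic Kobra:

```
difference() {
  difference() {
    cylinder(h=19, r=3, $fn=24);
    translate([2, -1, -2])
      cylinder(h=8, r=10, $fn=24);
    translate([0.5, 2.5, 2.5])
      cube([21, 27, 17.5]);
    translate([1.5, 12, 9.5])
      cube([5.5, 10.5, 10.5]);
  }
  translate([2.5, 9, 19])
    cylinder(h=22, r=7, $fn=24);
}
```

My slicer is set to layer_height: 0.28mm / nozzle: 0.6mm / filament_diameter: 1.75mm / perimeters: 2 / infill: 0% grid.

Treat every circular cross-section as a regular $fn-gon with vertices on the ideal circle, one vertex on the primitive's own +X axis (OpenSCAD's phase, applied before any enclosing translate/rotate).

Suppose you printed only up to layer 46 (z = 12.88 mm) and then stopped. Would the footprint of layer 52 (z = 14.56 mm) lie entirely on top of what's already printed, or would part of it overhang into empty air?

Compare the two slices. At z = 12.88: the r=3 cylinder contributes a regular 24-gon of circumradius 3 (area = (24/2)·3.000²·sin(360°/24) = 27.95 mm²); the cylinder at (2, -1) does not reach this height (z outside [-2, 6]); the cube at (0.5, 2.5) is present — its section is the full 21×27 rectangle (area 567.00 mm²); the 5.5×10.5 cube at (1.5, 12) contributes its full rectangle (area 57.75 mm²); Subtracting the remaining from the first: starting from the r=3 cylinder (27.95 mm²), the 21×27 cube at (0.5, 2.5) partially overlaps it — only the 0.30 mm² overlap (of its 567.00 mm²) is removed, clipping the outline; the 5.5×10.5 cube at (1.5, 12) misses the remaining region (no effect) — area = 27.65 mm²; the cylinder at (2.5, 9) is not intersected at this z (z outside [19, 41]); After the difference (first − rest): none of the subtracted shapes is present at this height, so the result so far is unchanged — area = 27.65 mm². At z = 14.56: the r=3 cylinder gives a regular 24-gon of circumradius 3 (constant along its height) (area = (24/2)·3.000²·sin(360°/24) = 27.95 mm²); the cylinder at (2, -1) does not reach this height (z outside [-2, 6]); the cube at (0.5, 2.5) is present — its section is the full 21×27 rectangle (area 567.00 mm²); the cube at (1.5, 12) is present — its section is the full 5.5×10.5 rectangle (area 57.75 mm²); Taking the first minus the rest: starting from the r=3 cylinder (27.95 mm²), the 21×27 cube at (0.5, 2.5) partially overlaps it — only the 0.30 mm² overlap (of its 567.00 mm²) is removed, clipping the outline; the 5.5×10.5 cube at (1.5, 12) misses the remaining region (no effect) — area = 27.65 mm²; the cylinder at (2.5, 9) is absent (z outside [19, 41]); Subtracting the remaining from the first: none of the subtracted shapes is present at this height, so the result so far is unchanged — area = 27.65 mm². Checking containment: the cross-section at z = 14.56 is a subset of the cross-section at z = 12.88.

entirely on top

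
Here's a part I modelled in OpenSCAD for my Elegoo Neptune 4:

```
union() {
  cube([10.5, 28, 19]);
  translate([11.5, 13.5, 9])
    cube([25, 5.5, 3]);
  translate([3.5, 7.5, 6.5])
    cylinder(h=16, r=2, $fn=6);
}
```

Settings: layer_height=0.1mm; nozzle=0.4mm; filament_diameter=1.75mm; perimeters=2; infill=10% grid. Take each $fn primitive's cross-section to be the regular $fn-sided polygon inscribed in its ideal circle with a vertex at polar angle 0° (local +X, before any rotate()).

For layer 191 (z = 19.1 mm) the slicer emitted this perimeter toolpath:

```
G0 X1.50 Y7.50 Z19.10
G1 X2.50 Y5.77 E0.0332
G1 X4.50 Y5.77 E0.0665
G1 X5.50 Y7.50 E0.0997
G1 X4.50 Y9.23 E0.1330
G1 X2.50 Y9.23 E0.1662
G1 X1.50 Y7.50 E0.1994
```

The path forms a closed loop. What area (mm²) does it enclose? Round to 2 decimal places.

Apply the shoelace formula to the sequence of (X, Y) vertices; enclosed area = 10.38 mm².

10.38 mm²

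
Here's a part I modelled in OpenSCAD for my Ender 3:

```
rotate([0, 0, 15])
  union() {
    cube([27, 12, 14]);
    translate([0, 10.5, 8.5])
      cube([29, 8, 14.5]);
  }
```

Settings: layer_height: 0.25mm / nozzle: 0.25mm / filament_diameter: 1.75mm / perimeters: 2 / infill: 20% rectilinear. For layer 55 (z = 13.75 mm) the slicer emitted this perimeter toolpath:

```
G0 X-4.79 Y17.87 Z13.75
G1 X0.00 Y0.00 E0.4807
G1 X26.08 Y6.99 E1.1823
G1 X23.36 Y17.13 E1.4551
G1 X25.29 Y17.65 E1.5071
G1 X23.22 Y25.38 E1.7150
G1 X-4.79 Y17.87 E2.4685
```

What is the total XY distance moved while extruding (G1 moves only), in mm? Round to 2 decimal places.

95.00 mm

Sum the Euclidean lengths of each G1 segment: total = 95.00 mm.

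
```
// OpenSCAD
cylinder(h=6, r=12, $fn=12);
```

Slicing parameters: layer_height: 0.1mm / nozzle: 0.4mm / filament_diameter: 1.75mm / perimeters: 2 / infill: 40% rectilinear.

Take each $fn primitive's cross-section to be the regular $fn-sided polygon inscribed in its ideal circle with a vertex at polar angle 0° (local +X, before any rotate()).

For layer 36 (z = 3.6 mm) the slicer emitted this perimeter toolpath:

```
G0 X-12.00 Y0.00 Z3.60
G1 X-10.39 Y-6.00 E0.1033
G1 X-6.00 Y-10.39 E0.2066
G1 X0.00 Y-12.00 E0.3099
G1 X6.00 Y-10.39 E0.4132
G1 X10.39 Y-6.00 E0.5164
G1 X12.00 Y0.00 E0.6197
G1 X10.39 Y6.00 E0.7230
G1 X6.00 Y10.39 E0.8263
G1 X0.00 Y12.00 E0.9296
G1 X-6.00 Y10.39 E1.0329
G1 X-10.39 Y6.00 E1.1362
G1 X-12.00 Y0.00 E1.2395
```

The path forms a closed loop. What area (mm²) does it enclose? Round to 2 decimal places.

431.90 mm²

Apply the shoelace formula to the sequence of (X, Y) vertices; enclosed area = 431.90 mm².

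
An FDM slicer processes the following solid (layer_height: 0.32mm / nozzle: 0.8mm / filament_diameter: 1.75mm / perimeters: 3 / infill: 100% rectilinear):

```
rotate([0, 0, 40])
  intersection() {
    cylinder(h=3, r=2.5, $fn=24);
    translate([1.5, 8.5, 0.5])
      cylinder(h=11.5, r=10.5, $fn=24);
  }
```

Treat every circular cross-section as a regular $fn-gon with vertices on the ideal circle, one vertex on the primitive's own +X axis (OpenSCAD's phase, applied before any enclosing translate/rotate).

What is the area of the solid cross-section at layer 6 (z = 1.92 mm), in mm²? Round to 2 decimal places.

17.65 mm²

At z = 1.92 mm: the r=2.5 cylinder gives a regular 24-gon of circumradius 2.5 (constant along its height) (area = (24/2)·2.500²·sin(360°/24) = 19.41 mm²); the r=10.5 cylinder at (1.5, 8.5) gives a regular 24-gon of circumradius 10.5 (constant along its height) (area = (24/2)·10.500²·sin(360°/24) = 342.42 mm²); Keeping only the common overlap: the r=10.5 cylinder at (1.5, 8.5) partially overlaps the r=2.5 cylinder; clipping to the common part keeps 17.65 mm² — area = 17.65 mm²; (rotated 40° about Z; rotation is an isometry so areas/perimeters/island counts are preserved). Overall, the cross-section is a single solid region. Net area = 17.65 mm².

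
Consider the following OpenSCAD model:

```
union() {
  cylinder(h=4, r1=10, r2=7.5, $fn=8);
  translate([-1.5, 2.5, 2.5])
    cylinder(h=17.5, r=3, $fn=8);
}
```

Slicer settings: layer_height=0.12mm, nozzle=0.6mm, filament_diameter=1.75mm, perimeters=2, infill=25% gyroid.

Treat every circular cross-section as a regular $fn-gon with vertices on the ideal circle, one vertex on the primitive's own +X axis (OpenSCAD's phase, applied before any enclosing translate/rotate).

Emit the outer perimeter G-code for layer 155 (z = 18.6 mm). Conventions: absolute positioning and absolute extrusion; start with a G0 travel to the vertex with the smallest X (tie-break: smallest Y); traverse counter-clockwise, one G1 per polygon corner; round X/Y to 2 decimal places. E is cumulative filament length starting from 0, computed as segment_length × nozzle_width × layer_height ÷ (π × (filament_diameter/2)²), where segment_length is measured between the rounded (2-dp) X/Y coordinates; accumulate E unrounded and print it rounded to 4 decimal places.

At z = 18.6 mm: the cone is absent (z outside [0, 4]); the cylinder at (-1.5, 2.5): section is a regular 8-gon, circumradius r=3; Taking the union: only the r=3 cylinder at (-1.5, 2.5) is present, so the union is just that shape — 1 connected region. The outline is a single polygon with 8 vertices. Extrusion per mm of travel: 0.6 × 0.12 / (π × 0.875²) = 0.029934. Accumulating E over each segment gives final E = 0.5497.

G0 X-4.50 Y2.50 Z18.60
G1 X-3.62 Y0.38 E0.0687
G1 X-1.50 Y-0.50 E0.1374
G1 X0.62 Y0.38 E0.2061
G1 X1.50 Y2.50 E0.2748
G1 X0.62 Y4.62 E0.3436
G1 X-1.50 Y5.50 E0.4123
G1 X-3.62 Y4.62 E0.4810
G1 X-4.50 Y2.50 E0.5497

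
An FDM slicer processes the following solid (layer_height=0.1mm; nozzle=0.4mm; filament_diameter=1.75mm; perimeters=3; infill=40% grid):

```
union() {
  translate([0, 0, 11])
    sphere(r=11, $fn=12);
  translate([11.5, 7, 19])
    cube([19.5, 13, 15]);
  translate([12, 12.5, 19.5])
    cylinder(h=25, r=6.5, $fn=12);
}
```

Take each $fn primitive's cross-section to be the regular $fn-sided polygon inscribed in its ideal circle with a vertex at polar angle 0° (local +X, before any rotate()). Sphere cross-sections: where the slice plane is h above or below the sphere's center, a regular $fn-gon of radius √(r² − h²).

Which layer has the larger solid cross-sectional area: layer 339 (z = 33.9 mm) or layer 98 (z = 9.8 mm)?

layer 98 (z = 9.8 mm)

Layer 339 (z = 33.9): the sphere is absent (|z−center|=22.900 > r=11); the cube at (11.5, 7) (footprint 19.5×13) is included at this height (area 253.50 mm²); the r=6.5 cylinder at (12, 12.5) contributes a regular 12-gon of circumradius 6.5 (area = (12/2)·6.500²·sin(360°/12) = 126.75 mm²); Merging all regions: the regions partially overlap — summed areas 380.25 mm² minus the doubly-counted overlap 67.50 mm² gives 312.75 mm² — area = 312.75 mm². So its area = 312.75 mm². Layer 98 (z = 9.8): the r=11 sphere slices to a regular 12-gon of circumradius 10.934 (√(r²−h²) with h=1.2 from center) (area = (12/2)·10.934²·sin(360°/12) = 358.68 mm²); the cube at (11.5, 7) is not intersected at this z (z outside [19, 34]); the cylinder at (12, 12.5) is absent (z outside [19.5, 44.5]); Taking the union: only the r=11 sphere is present, so the union is just that shape — area = 358.68 mm². So its area = 358.68 mm². Layer 98 is larger (358.68 vs 312.75 mm²).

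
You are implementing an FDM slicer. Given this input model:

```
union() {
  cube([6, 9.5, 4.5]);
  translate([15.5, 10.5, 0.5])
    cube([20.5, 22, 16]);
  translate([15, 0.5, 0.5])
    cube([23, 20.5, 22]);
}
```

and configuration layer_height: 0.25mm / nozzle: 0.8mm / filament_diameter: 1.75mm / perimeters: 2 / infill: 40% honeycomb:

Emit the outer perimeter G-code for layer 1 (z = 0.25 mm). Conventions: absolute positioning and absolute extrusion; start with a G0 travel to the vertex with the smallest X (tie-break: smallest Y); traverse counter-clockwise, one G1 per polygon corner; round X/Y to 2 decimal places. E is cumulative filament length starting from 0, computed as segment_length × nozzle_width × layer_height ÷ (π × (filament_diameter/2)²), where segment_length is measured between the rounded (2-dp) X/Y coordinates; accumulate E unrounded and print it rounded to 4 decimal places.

At z = 0.25 mm: the cube is present — its section is the full 6×9.5 rectangle; the cube at (15.5, 10.5) does not reach this height (z outside [0.5, 16.5]); the cube at (15, 0.5) does not reach this height (z outside [0.5, 22.5]); Combining (union): only the 6×9.5 cube is present, so the union is just that shape — 1 connected region. The outline is a single polygon with 4 vertices. Extrusion per mm of travel: 0.8 × 0.25 / (π × 0.875²) = 0.083150. Accumulating E over each segment gives final E = 2.5777.

G0 X0.00 Y0.00 Z0.25
G1 X6.00 Y0.00 E0.4989
G1 X6.00 Y9.50 E1.2888
G1 X0.00 Y9.50 E1.7877
G1 X0.00 Y0.00 E2.5777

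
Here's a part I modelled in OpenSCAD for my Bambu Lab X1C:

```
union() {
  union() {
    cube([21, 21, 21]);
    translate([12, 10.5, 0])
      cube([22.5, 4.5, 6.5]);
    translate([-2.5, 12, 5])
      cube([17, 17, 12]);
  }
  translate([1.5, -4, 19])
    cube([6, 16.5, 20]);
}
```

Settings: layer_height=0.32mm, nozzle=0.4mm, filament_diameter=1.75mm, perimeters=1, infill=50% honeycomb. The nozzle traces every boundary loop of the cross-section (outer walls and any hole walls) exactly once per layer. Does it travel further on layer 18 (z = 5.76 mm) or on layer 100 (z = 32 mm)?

Layer 18 (z = 5.76): the cube (footprint 21×21) is included at this height (perimeter 84.00 mm); the cube at (12, 10.5) is present — its section is the full 22.5×4.5 rectangle (perimeter 54.00 mm); the cube at (-2.5, 12) is present — its section is the full 17×17 rectangle (perimeter 68.00 mm); Combining (union): the regions partially overlap (shared area 171.00 mm²), so the edge portions inside another operand are dropped and the merged outline is re-measured after clipping — boundary = 132.00 mm; the cube at (1.5, -4) is absent (z outside [19, 39]); Merging all regions: only the result so far is present, so the union is just that shape — boundary = 132.00 mm. So its perimeter = 132.00 mm. Layer 100 (z = 32): the cube does not reach this height (z outside [0, 21]); the cube at (12, 10.5) does not reach this height (z outside [0, 6.5]); the cube at (-2.5, 12) is absent (z outside [5, 17]); Combining (union): nothing is present at this height; the cube at (1.5, -4) is present — its section is the full 6×16.5 rectangle (perimeter 45.00 mm); Taking the union: only the 6×16.5 cube at (1.5, -4) is present, so the union is just that shape — boundary = 45.00 mm. So its perimeter = 45.00 mm. Layer 18 is larger (132.00 vs 45.00 mm).

layer 18 (z = 5.76 mm)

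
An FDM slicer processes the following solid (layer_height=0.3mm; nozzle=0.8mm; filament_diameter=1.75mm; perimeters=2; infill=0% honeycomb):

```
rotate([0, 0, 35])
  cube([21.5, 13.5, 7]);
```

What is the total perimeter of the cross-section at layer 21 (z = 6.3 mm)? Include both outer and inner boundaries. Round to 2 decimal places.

70.00 mm

At z = 6.3 mm: the cube (footprint 21.5×13.5) is included at this height (perimeter 70.00 mm); (whole slice rotated 35° about Z — lengths, areas and connectivity unchanged). Overall, the cross-section is a single solid region. Total boundary length (outer) = 70.00 mm.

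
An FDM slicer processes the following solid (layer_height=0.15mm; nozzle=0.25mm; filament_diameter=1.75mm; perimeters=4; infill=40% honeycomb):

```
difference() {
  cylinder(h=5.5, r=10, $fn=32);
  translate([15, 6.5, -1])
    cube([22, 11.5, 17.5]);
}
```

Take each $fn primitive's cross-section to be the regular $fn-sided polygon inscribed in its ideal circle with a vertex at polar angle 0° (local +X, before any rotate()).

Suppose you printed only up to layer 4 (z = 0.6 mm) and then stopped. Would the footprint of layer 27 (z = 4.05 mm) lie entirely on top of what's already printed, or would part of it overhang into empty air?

Compare the two slices. At z = 0.6: the r=10 cylinder contributes a regular 32-gon of circumradius 10 (area = (32/2)·10.000²·sin(360°/32) = 312.14 mm²); the 22×11.5 cube at (15, 6.5) contributes its full rectangle (area 253.00 mm²); After the difference (first − rest): starting from the r=10 cylinder (312.14 mm²), the 22×11.5 cube at (15, 6.5) misses the remaining region (no effect) — area = 312.14 mm². At z = 4.05: the r=10 cylinder contributes a regular 32-gon of circumradius 10 (area = (32/2)·10.000²·sin(360°/32) = 312.14 mm²); the cube at (15, 6.5) is present — its section is the full 22×11.5 rectangle (area 253.00 mm²); Subtracting the remaining from the first: starting from the r=10 cylinder (312.14 mm²), the 22×11.5 cube at (15, 6.5) misses the remaining region (no effect) — area = 312.14 mm². Checking containment: the cross-section at z = 4.05 is a subset of the cross-section at z = 0.6.

entirely on top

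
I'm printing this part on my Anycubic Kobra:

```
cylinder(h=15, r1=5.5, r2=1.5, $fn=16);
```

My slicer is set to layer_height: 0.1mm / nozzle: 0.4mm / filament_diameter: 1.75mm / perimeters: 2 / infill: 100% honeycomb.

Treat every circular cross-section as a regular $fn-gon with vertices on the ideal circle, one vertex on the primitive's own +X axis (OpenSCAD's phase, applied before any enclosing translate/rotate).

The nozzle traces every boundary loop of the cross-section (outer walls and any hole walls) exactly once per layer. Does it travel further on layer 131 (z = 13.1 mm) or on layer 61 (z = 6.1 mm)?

layer 61 (z = 6.1 mm)

Layer 131 (z = 13.1): the cone: at t=0.873 of its height the radius interpolates to r₁+(r₂−r₁)t = 2.007, giving a regular 16-gon of that circumradius (perimeter = 2·16·2.007·sin(180°/16) = 12.53 mm). So its perimeter = 12.53 mm. Layer 61 (z = 6.1): the cone (r1=5.5→r2=1.5) has section circumradius 3.873 here — a regular 16-gon (perimeter = 2·16·3.873·sin(180°/16) = 24.18 mm). So its perimeter = 24.18 mm. Layer 61 is larger (24.18 vs 12.53 mm).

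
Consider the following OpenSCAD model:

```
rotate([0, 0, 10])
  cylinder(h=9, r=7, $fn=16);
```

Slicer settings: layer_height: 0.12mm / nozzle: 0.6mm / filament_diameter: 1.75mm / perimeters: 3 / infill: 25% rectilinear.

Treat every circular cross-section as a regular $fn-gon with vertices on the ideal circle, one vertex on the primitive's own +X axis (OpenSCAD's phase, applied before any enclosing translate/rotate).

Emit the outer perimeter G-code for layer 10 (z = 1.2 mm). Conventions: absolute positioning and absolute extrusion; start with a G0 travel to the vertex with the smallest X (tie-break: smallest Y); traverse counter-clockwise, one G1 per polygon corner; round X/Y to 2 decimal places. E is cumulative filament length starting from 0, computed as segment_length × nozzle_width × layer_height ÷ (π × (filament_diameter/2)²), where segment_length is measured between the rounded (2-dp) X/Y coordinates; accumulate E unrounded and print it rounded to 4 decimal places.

At z = 1.2 mm: the r=7 cylinder gives a regular 16-gon of circumradius 7 (constant along its height); (rotated 10° about Z; rotation is an isometry so areas/perimeters/island counts are preserved). The outline is a single polygon with 16 vertices. Extrusion per mm of travel: 0.6 × 0.12 / (π × 0.875²) = 0.029934. Accumulating E over each segment gives final E = 1.3077.

G0 X-6.89 Y-1.22 Z1.20
G1 X-5.90 Y-3.76 E0.0816
G1 X-4.02 Y-5.73 E0.1631
G1 X-1.52 Y-6.83 E0.2449
G1 X1.22 Y-6.89 E0.3269
G1 X3.76 Y-5.90 E0.4085
G1 X5.73 Y-4.02 E0.4900
G1 X6.83 Y-1.52 E0.5718
G1 X6.89 Y1.22 E0.6538
G1 X5.90 Y3.76 E0.7354
G1 X4.02 Y5.73 E0.8169
G1 X1.52 Y6.83 E0.8987
G1 X-1.22 Y6.89 E0.9807
G1 X-3.76 Y5.90 E1.0624
G1 X-5.73 Y4.02 E1.1439
G1 X-6.83 Y1.52 E1.2256
G1 X-6.89 Y-1.22 E1.3077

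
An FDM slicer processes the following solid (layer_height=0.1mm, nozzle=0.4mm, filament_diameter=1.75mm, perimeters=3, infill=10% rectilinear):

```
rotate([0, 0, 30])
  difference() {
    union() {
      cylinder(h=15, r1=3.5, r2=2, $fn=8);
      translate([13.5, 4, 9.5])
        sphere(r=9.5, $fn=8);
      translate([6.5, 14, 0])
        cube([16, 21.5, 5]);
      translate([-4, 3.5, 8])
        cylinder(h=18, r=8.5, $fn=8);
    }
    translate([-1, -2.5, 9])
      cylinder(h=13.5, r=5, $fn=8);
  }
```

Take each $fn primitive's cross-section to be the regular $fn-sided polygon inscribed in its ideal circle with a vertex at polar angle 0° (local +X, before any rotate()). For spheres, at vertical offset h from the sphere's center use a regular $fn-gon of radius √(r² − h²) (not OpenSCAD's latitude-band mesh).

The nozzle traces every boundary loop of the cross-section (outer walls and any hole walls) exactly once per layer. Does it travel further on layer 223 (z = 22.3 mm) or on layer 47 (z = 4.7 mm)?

layer 47 (z = 4.7 mm)

Layer 223 (z = 22.3): the cone is not intersected at this z (z outside [0, 15]); the sphere at (13.5, 4) is absent (|z−center|=12.800 > r=9.5); the cube at (6.5, 14) is not intersected at this z (z outside [0, 5]); the r=8.5 cylinder at (-4, 3.5) contributes a regular 8-gon of circumradius 8.5 (perimeter = 2·8·8.500·sin(180°/8) = 52.04 mm); Merging all regions: only the r=8.5 cylinder at (-4, 3.5) is present, so the union is just that shape — boundary = 52.04 mm; the r=5 cylinder at (-1, -2.5) contributes a regular 8-gon of circumradius 5 (perimeter = 2·8·5.000·sin(180°/8) = 30.61 mm); Subtracting the remaining from the first: starting from that combined region, the r=5 cylinder at (-1, -2.5) partially overlaps it — only the 43.99 mm² overlap (of its 70.71 mm²) is removed, clipping the outline — boundary = 56.57 mm; (whole slice rotated 30° about Z — lengths, areas and connectivity unchanged). So its perimeter = 56.57 mm. Layer 47 (z = 4.7): the cone (r1=3.5→r2=2) has section circumradius 3.030 here — a regular 8-gon (perimeter = 2·8·3.030·sin(180°/8) = 18.55 mm); the r=9.5 sphere at (13.5, 4) contributes a regular 8-gon of circumradius √(9.5²−4.8²) = 8.198 (perimeter = 2·8·8.198·sin(180°/8) = 50.20 mm); the cube at (6.5, 14) is present — its section is the full 16×21.5 rectangle (perimeter 75.00 mm); the cylinder at (-4, 3.5) is not intersected at this z (z outside [8, 26]); Merging all regions: the 3 present regions are separate (no shared area or edge), so areas and boundary lengths simply add and each stays a separate island — boundary = 143.75 mm; the cylinder at (-1, -2.5) is not intersected at this z (z outside [9, 22.5]); Subtracting the remaining from the first: none of the subtracted shapes is present at this height, so the result so far is unchanged — boundary = 143.75 mm; (whole slice rotated 30° about Z — lengths, areas and connectivity unchanged). So its perimeter = 143.75 mm. Layer 47 is larger (143.75 vs 56.57 mm).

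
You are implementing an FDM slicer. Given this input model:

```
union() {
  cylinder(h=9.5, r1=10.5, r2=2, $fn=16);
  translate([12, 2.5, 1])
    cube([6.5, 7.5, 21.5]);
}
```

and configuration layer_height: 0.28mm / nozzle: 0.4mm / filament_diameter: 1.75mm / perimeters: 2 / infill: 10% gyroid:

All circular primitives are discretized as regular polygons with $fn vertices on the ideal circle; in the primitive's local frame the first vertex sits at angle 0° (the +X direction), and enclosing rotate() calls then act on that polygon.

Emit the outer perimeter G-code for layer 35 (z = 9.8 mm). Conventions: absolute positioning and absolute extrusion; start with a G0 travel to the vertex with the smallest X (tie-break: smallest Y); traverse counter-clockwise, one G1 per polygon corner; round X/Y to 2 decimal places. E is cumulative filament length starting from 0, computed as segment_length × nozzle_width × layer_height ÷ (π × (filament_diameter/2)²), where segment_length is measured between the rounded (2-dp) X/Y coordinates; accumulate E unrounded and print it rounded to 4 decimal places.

At z = 9.8 mm: the cone is not intersected at this z (z outside [0, 9.5]); the cube at (12, 2.5) is present — its section is the full 6.5×7.5 rectangle; Combining (union): only the 6.5×7.5 cube at (12, 2.5) is present, so the union is just that shape — 1 connected region. The outline is a single polygon with 4 vertices. Extrusion per mm of travel: 0.4 × 0.28 / (π × 0.875²) = 0.046564. Accumulating E over each segment gives final E = 1.3038.

G0 X12.00 Y2.50 Z9.80
G1 X18.50 Y2.50 E0.3027
G1 X18.50 Y10.00 E0.6519
G1 X12.00 Y10.00 E0.9546
G1 X12.00 Y2.50 E1.3038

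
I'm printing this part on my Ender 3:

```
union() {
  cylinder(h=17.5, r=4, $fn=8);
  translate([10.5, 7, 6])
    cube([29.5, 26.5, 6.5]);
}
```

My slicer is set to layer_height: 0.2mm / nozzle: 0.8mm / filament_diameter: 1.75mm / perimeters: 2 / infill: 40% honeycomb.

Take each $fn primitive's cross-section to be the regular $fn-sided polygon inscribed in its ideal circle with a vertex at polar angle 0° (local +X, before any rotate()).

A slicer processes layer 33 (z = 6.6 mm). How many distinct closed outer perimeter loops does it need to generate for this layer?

2

At z = 6.6 mm: the cylinder: section is a regular 8-gon, circumradius r=4; the cube at (10.5, 7) (footprint 29.5×26.5) is included at this height; Taking the union: the 2 present regions are separate (no shared area or edge), so areas and boundary lengths simply add and each stays a separate island — 2 connected regions. The result has 2 disconnected regions.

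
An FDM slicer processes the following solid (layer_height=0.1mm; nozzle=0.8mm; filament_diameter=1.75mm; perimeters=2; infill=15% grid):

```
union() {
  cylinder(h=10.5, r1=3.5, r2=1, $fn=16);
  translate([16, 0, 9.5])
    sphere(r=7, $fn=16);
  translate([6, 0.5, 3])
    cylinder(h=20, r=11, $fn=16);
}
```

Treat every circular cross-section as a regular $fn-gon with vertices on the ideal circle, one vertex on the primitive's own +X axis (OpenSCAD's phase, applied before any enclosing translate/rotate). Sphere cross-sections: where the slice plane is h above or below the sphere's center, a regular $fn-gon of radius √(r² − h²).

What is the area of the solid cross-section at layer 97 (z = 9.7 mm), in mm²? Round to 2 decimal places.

444.41 mm²

At z = 9.7 mm: the cone contributes a regular 16-gon of circumradius 1.190 (interpolated between r1=3.5 and r2=1 at t=0.924) (area = (16/2)·1.190²·sin(360°/16) = 4.34 mm²); the sphere at (16, 0): section is a regular 16-gon, circumradius = √(r²−h²) = √(7²−0.2²) = 6.997 (area = (16/2)·6.997²·sin(360°/16) = 149.89 mm²); the cylinder at (6, 0.5): section is a regular 16-gon, circumradius r=11 (area = (16/2)·11.000²·sin(360°/16) = 370.44 mm²); Merging all regions: the regions partially overlap — summed areas 524.67 mm² minus the doubly-counted overlap 80.25 mm² gives 444.41 mm² — area = 444.41 mm². Overall, the cross-section is a single solid region. Net area = 444.41 mm².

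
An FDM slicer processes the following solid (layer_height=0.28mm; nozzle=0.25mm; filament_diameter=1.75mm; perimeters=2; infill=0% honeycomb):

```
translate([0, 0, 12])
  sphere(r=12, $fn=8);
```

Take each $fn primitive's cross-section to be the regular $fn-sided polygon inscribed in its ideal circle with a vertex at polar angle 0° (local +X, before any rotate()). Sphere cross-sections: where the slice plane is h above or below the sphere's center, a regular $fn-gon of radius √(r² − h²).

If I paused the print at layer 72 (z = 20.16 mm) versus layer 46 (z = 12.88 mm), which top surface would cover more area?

layer 46 (z = 12.88 mm)

Layer 72 (z = 20.16): the r=12 sphere slices to a regular 8-gon of circumradius 8.799 (√(r²−h²) with h=8.16 from center) (area = (8/2)·8.799²·sin(360°/8) = 218.96 mm²). So its area = 218.96 mm². Layer 46 (z = 12.88): the r=12 sphere contributes a regular 8-gon of circumradius √(12²−0.88²) = 11.968 (area = (8/2)·11.968²·sin(360°/8) = 405.10 mm²). So its area = 405.10 mm². Layer 46 is larger (405.10 vs 218.96 mm²).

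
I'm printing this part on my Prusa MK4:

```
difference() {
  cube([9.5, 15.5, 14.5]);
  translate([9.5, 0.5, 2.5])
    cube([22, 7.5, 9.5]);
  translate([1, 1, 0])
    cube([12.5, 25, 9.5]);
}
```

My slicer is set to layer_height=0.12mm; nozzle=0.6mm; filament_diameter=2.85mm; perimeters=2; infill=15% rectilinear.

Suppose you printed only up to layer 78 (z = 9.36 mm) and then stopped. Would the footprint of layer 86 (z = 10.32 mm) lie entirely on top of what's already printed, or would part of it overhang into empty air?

Compare the two slices. At z = 9.36: the cube is present — its section is the full 9.5×15.5 rectangle (area 147.25 mm²); the 22×7.5 cube at (9.5, 0.5) contributes its full rectangle (area 165.00 mm²); the cube at (1, 1) is present — its section is the full 12.5×25 rectangle (area 312.50 mm²); Subtracting the remaining from the first: starting from the 9.5×15.5 cube (147.25 mm²), the 22×7.5 cube at (9.5, 0.5) misses the remaining region (no effect); the 12.5×25 cube at (1, 1) partially overlaps it — only the 123.25 mm² overlap (of its 312.50 mm²) is removed, clipping the outline — area = 24.00 mm². At z = 10.32: the cube is present — its section is the full 9.5×15.5 rectangle (area 147.25 mm²); the cube at (9.5, 0.5) is present — its section is the full 22×7.5 rectangle (area 165.00 mm²); the cube at (1, 1) does not reach this height (z outside [0, 9.5]); After the difference (first − rest): starting from the 9.5×15.5 cube (147.25 mm²), the 22×7.5 cube at (9.5, 0.5) misses the remaining region (no effect) — area = 147.25 mm². Checking containment: at z = 10.32 the cross-section extends beyond the z = 9.36 cross-section by about 123.25 mm².

part overhangs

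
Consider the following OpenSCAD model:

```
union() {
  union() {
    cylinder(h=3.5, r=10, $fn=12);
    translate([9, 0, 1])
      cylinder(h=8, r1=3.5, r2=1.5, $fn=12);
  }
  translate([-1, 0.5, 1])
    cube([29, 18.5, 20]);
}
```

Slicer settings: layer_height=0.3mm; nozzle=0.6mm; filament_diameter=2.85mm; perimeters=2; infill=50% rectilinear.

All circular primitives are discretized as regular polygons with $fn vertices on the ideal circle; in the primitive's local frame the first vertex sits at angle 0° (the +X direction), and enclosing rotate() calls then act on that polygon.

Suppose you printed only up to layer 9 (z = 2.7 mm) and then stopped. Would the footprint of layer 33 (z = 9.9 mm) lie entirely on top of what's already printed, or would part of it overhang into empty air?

entirely on top

Compare the two slices. At z = 2.7: the r=10 cylinder gives a regular 12-gon of circumradius 10 (constant along its height) (area = (12/2)·10.000²·sin(360°/12) = 300.00 mm²); the cone at (9, 0) contributes a regular 12-gon of circumradius 3.075 (interpolated between r1=3.5 and r2=1.5 at t=0.213) (area = (12/2)·3.075²·sin(360°/12) = 28.37 mm²); Combining (union): the regions partially overlap — summed areas 328.37 mm² minus the doubly-counted overlap 17.79 mm² gives 310.58 mm² — area = 310.58 mm²; the 29×18.5 cube at (-1, 0.5) contributes its full rectangle (area 536.50 mm²); Combining (union): the regions partially overlap — summed areas 847.08 mm² minus the doubly-counted overlap 83.65 mm² gives 763.43 mm² — area = 763.43 mm². At z = 9.9: the cylinder is absent (z outside [0, 3.5]); the cone at (9, 0) is not intersected at this z (z outside [1, 9]); Combining (union): nothing is present at this height; the 29×18.5 cube at (-1, 0.5) contributes its full rectangle (area 536.50 mm²); Merging all regions: only the 29×18.5 cube at (-1, 0.5) is present, so the union is just that shape — area = 536.50 mm². Checking containment: the cross-section at z = 9.9 is a subset of the cross-section at z = 2.7.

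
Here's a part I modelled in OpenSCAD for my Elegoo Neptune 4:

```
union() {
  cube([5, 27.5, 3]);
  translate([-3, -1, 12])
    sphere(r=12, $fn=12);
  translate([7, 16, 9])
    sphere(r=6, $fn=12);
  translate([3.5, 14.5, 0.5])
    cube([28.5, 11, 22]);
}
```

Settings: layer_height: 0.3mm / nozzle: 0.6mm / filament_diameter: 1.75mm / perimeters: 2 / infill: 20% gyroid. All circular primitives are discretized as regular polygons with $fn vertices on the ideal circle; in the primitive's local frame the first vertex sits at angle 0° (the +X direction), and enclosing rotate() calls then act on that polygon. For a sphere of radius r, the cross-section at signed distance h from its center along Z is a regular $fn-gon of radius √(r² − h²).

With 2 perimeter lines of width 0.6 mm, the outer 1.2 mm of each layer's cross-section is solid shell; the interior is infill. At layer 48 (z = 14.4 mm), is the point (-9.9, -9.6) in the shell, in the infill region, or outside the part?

At z = 14.4 mm: the cube is not intersected at this z (z outside [0, 3]); the sphere at (-3, -1): section is a regular 12-gon, circumradius = √(r²−h²) = √(12²−2.4²) = 11.758; the sphere at (7, 16): section is a regular 12-gon, circumradius = √(r²−h²) = √(6²−5.4²) = 2.615; the 28.5×11 cube at (3.5, 14.5) contributes its full rectangle; Combining (union): the regions partially overlap (shared area 17.48 mm²), so overlapping operands fuse into one piece — 2 connected regions. Overall, the cross-section has 2 separate islands. The nearest boundary edge runs (-8.88, -11.18)→(-13.18, -6.88); distance from the point to it = 0.40 mm. (Shell/infill is judged within the island containing the point — the largest one.) The point is inside the cross-section, 0.40 mm from the nearest boundary — within the 1.2 mm shell band (2 × 0.6).

shell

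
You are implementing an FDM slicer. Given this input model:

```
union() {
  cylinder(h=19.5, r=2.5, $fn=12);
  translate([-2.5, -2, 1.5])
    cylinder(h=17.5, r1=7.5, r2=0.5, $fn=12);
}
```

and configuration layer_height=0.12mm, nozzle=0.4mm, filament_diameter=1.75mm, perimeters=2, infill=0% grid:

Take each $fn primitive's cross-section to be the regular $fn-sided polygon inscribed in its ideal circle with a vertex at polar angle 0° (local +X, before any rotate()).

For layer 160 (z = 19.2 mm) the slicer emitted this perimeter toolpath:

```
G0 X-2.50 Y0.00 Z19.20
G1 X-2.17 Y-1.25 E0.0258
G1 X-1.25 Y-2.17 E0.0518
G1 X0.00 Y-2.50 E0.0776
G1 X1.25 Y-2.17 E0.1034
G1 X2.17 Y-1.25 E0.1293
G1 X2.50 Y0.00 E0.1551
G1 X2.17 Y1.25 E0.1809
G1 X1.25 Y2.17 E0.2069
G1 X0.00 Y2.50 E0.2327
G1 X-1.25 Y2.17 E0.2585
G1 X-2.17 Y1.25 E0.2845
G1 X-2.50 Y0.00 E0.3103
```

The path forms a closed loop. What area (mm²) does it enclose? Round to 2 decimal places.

18.79 mm²

Apply the shoelace formula to the sequence of (X, Y) vertices; enclosed area = 18.79 mm².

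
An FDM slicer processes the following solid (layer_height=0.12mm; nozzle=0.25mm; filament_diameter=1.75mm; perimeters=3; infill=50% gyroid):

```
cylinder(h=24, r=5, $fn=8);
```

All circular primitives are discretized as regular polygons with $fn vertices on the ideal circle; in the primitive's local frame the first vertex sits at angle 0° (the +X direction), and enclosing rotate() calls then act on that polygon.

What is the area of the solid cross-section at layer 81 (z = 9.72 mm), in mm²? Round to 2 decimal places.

At z = 9.72 mm: the r=5 cylinder contributes a regular 8-gon of circumradius 5 (area = (8/2)·5.000²·sin(360°/8) = 70.71 mm²). Overall, the cross-section is a single solid region. Net area = 70.71 mm².

70.71 mm²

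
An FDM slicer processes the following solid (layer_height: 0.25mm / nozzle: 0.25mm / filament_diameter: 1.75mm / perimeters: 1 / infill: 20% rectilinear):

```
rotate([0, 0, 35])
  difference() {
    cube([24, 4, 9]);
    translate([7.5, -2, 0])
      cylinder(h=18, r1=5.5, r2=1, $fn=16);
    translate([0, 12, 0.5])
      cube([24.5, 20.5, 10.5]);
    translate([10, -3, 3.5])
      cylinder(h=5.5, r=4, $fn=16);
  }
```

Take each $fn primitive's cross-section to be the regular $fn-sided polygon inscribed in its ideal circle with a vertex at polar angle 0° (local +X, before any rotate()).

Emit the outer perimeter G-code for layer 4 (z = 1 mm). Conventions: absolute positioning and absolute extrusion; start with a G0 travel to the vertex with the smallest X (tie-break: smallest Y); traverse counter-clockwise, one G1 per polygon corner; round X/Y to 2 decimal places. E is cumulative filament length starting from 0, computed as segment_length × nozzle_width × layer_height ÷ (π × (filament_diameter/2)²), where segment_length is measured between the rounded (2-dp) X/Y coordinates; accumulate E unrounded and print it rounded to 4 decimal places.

At z = 1 mm: the 24×4 cube contributes its full rectangle; the cone at (7.5, -2) (r1=5.5→r2=1) has section circumradius 5.250 here — a regular 16-gon; the 24.5×20.5 cube at (0, 12) contributes its full rectangle; the cylinder at (10, -3) is not intersected at this z (z outside [3.5, 9]); Subtracting the remaining from the first: starting from the 24×4 cube, the cone at (7.5, -2) partially overlaps it — only the 21.99 mm² overlap (of its 84.38 mm²) is removed, clipping the outline; the 24.5×20.5 cube at (0, 12) misses the remaining region (no effect) — 1 connected region; (rotated 35° about Z; rotation is an isometry so areas/perimeters/island counts are preserved). The outline is a single polygon with 13 vertices. Extrusion per mm of travel: 0.25 × 0.25 / (π × 0.875²) = 0.025984. Accumulating E over each segment gives final E = 1.5227.

G0 X-2.29 Y3.28 Z1.00
G1 X0.00 Y0.00 E0.1039
G1 X2.17 Y1.52 E0.1728
G1 X2.17 Y1.53 E0.1730
G1 X2.12 Y3.58 E0.2263
G1 X2.86 Y5.48 E0.2793
G1 X4.28 Y6.96 E0.3326
G1 X6.15 Y7.79 E0.3858
G1 X8.20 Y7.83 E0.4391
G1 X10.11 Y7.09 E0.4923
G1 X10.12 Y7.08 E0.4926
G1 X19.66 Y13.77 E0.7954
G1 X17.37 Y17.04 E0.8991
G1 X-2.29 Y3.28 E1.5227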